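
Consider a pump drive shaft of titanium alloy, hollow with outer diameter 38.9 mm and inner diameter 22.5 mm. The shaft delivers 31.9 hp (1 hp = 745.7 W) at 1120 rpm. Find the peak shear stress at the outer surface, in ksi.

ω = 2π·1120/60 = 117.3 rad/s, so T = P/ω = 31.9×745.7 / 117.3 = 202.8 N·m.
J = π(d_o⁴ − d_i⁴)/32 = π(0.0389⁴ − 0.0225⁴)/32 = 1.996×10^-7 m⁴.
τ_max = T·r/J = 202.8 × 0.0194 / 1.996×10^-7 = 1.976×10^7 Pa.

2.87 ksi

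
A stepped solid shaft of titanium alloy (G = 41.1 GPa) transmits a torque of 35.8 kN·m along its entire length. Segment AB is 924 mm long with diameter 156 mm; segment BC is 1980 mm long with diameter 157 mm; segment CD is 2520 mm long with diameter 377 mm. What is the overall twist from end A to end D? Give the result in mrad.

43.9 mrad

J_AB = π(0.156)⁴/32 = 5.81×10^-5 m⁴; J_BC = π(0.157)⁴/32 = 5.96×10^-5 m⁴; J_CD = π(0.377)⁴/32 = 1.98×10^-3 m⁴.
θ = (T/G)·Σ L_i/J_i = (35800/41.1×10⁹)·(0.924/5.81×10^-5 + 1.98/5.96×10^-5 + 2.52/1.98×10^-3) = 0.04386 rad.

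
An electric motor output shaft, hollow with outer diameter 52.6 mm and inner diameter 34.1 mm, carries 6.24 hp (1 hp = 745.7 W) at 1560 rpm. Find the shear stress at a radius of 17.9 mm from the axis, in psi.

120 psi

ω = 2π·1560/60 = 163.4 rad/s, so T = P/ω = 6.24×745.7 / 163.4 = 28.48 N·m.
J = π(d_o⁴ − d_i⁴)/32 = π(0.0526⁴ − 0.0341⁴)/32 = 6.188×10^-7 m⁴.
Shear stress varies linearly with radius: τ = T·r/J = 28.48 × 0.0179 / 6.188×10^-7 = 8.240×10^5 Pa.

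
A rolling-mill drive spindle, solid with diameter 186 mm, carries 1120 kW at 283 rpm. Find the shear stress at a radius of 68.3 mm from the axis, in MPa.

ω = 2π·283/60 = 29.64 rad/s, so T = P/ω = 1120×10³ / 29.64 = 37790 N·m.
J = πd⁴/32 = π(0.186)⁴/32 = 1.175×10^-4 m⁴.
Shear stress varies linearly with radius: τ = T·r/J = 37790 × 0.0683 / 1.175×10^-4 = 2.197×10^7 Pa.

22.0 MPa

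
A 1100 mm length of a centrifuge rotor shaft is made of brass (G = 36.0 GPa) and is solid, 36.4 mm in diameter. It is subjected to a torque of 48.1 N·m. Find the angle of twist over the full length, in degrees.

J = πd⁴/32 = π(0.0364)⁴/32 = 1.723×10^-7 m⁴.
θ = T·L/(G·J) = 48.10 × 1.10 / (36.0×10⁹ × 1.723×10^-7) = 8.528×10^-3 rad.

0.489°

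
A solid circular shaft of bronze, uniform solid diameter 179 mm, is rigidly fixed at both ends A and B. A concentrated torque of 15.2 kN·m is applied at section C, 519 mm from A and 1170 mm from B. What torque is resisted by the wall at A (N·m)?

10500 N·m

With uniform GJ and both ends fixed, compatibility θ_AC = θ_CB gives T_A·a = T_B·b, together with T_A + T_B = T₀.
T_A = T₀·b/(a+b) = 15200·1170/1689 = 10530 N·m; T_B = 4671 N·m.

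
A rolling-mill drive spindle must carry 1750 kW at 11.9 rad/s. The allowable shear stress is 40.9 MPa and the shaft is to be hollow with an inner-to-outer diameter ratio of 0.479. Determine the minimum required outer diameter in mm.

268 mm

ω = 11.9 rad/s, so T = P/ω = 1750×10³ / 11.90 = 147100 N·m.
For a hollow shaft with d_i/d_o = 0.479: τ_max = 16T/(π d_o³ (1−k⁴)), so d_o = [16T/(π τ_allow (1−k⁴))]^(1/3) = [16·147100/(π·4.09×10^7·0.9474)]^(1/3) = 0.2684 m.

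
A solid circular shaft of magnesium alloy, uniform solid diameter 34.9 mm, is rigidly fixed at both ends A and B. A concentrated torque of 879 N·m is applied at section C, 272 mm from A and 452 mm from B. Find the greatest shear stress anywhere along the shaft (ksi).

With uniform GJ and both ends fixed, compatibility θ_AC = θ_CB gives T_A·a = T_B·b, together with T_A + T_B = T₀.
T_A = T₀·b/(a+b) = 879.0·452/724.0 = 548.8 N·m; T_B = 330.2 N·m.
τ in each portion: τ_AC = 6.57×10^7 Pa, τ_CB = 3.96×10^7 Pa; maximum is in AC.
τ_max = T_AC·r/J = 548.8·0.0175/1.46×10^-7 = 6.575×10^7 Pa.

9.54 ksi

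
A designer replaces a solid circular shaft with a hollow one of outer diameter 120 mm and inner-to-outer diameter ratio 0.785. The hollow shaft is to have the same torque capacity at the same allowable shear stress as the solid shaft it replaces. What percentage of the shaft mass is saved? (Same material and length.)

47.2 %

Equal τ_max and T ⇒ the solid shaft needs d_s³ = d_o³(1−k⁴), so d_s = 120·(1−0.785⁴)^(1/3) = 102.3 mm.
Area ratio A_h/A_s = d_o²(1−k²)/d_s² = (1−k²)/(1−k⁴)^(2/3) = 0.5277.
Mass saving = 1 − 0.5277 = 47.2 %.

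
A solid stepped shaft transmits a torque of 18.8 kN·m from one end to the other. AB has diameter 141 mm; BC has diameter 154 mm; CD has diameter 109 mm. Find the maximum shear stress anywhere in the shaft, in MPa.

73.9 MPa

Under the same torque, τ_max = 16T/(πd³) is largest where d is smallest — segment CD (d = 109 mm).
τ_max = 16·18800/(π·(0.109)³) = 7.393×10^7 Pa.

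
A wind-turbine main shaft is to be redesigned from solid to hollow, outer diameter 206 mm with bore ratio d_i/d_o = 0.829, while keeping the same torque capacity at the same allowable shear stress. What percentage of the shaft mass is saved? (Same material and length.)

Equal τ_max and T ⇒ the solid shaft needs d_s³ = d_o³(1−k⁴), so d_s = 206·(1−0.829⁴)^(1/3) = 166.5 mm.
Area ratio A_h/A_s = d_o²(1−k²)/d_s² = (1−k²)/(1−k⁴)^(2/3) = 0.4789.
Mass saving = 1 − 0.4789 = 52.1 %.

52.1 %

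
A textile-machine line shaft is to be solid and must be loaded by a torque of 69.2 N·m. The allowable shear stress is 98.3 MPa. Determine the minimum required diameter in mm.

For a solid shaft τ_max = 16T/(πd³), so d = (16T/(π τ_allow))^(1/3) = (16·69.20/(π·9.83×10^7))^(1/3) = 0.01531 m.

15.3 mm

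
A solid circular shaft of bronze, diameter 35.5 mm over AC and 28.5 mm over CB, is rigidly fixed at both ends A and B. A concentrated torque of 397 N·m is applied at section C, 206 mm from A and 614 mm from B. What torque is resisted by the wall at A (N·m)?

Compatibility: T_A·a/J_AC = T_B·b/J_CB with T_A + T_B = T₀.
J_AC = 1.56×10^-7 m⁴, J_CB = 6.48×10^-8 m⁴, so T_A = T₀·(J_AC/a)/((J_AC/a)+(J_CB/b)) = 348.4 N·m, T_B = 48.56 N·m.

348 N·m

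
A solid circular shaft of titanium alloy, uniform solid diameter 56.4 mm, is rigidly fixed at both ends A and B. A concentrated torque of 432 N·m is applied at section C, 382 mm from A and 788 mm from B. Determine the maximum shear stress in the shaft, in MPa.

8.26 MPa

With uniform GJ and both ends fixed, compatibility θ_AC = θ_CB gives T_A·a = T_B·b, together with T_A + T_B = T₀.
T_A = T₀·b/(a+b) = 432.0·788/1170 = 291.0 N·m; T_B = 141.0 N·m.
τ in each portion: τ_AC = 8.26×10^6 Pa, τ_CB = 4.00×10^6 Pa; maximum is in AC.
τ_max = T_AC·r/J = 291.0·0.0282/9.93×10^-7 = 8.260×10^6 Pa.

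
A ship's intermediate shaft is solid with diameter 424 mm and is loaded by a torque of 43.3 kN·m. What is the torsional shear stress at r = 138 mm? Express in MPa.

1.88 MPa

J = πd⁴/32 = π(0.424)⁴/32 = 3.173×10^-3 m⁴.
Shear stress varies linearly with radius: τ = T·r/J = 43300 × 0.138 / 3.173×10^-3 = 1.883×10^6 Pa.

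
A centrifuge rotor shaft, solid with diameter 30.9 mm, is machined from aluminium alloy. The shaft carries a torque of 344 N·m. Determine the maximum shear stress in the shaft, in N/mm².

59.4 N/mm²

J = πd⁴/32 = π(0.0309)⁴/32 = 8.950×10^-8 m⁴.
τ_max = T·r/J = 344.0 × 0.0154 / 8.950×10^-8 = 5.938×10^7 Pa.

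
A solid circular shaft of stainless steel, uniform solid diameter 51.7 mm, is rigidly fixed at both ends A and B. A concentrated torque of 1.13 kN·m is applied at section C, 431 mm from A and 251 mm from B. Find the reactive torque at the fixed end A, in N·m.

416 N·m

With uniform GJ and both ends fixed, compatibility θ_AC = θ_CB gives T_A·a = T_B·b, together with T_A + T_B = T₀.
T_A = T₀·b/(a+b) = 1130·251/682.0 = 415.9 N·m; T_B = 714.1 N·m.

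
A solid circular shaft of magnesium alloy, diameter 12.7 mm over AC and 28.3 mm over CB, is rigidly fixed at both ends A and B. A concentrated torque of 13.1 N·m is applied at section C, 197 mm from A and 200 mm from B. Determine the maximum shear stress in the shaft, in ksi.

Compatibility: T_A·a/J_AC = T_B·b/J_CB with T_A + T_B = T₀.
J_AC = 2.55×10^-9 m⁴, J_CB = 6.30×10^-8 m⁴, so T_A = T₀·(J_AC/a)/((J_AC/a)+(J_CB/b)) = 0.5181 N·m, T_B = 12.58 N·m.
τ in each portion: τ_AC = 1.29×10^6 Pa, τ_CB = 2.83×10^6 Pa; maximum is in CB.
τ_max = T_CB·r/J = 12.58·0.0142/6.30×10^-8 = 2.827×10^6 Pa.

0.410 ksi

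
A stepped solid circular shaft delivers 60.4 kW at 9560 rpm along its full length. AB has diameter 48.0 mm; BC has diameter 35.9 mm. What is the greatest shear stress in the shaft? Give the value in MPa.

6.64 MPa

ω = 2π·9560/60 = 1001 rad/s, so T = P/ω = 60.4×10³ / 1001 = 60.33 N·m.
Under the same torque, τ_max = 16T/(πd³) is largest where d is smallest — segment BC (d = 35.9 mm).
τ_max = 16·60.33/(π·(0.0359)³) = 6.641×10^6 Pa.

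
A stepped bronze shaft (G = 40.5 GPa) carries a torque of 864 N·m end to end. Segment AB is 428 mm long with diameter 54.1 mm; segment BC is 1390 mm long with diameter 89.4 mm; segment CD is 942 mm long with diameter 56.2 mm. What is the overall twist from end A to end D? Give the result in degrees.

2.07°

J_AB = π(0.0541)⁴/32 = 8.41×10^-7 m⁴; J_BC = π(0.0894)⁴/32 = 6.27×10^-6 m⁴; J_CD = π(0.0562)⁴/32 = 9.79×10^-7 m⁴.
θ = (T/G)·Σ L_i/J_i = (864.0/40.5×10⁹)·(0.428/8.41×10^-7 + 1.39/6.27×10^-6 + 0.942/9.79×10^-7) = 0.03610 rad.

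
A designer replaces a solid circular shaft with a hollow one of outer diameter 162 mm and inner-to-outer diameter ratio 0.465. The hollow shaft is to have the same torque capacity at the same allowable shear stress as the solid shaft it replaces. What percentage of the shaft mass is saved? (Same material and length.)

Equal τ_max and T ⇒ the solid shaft needs d_s³ = d_o³(1−k⁴), so d_s = 162·(1−0.465⁴)^(1/3) = 159.4 mm.
Area ratio A_h/A_s = d_o²(1−k²)/d_s² = (1−k²)/(1−k⁴)^(2/3) = 0.8092.
Mass saving = 1 − 0.8092 = 19.1 %.

19.1 %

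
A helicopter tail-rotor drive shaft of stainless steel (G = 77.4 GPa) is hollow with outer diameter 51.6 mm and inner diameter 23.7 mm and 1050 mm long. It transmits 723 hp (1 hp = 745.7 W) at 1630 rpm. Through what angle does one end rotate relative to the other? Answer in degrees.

3.69°

ω = 2π·1630/60 = 170.7 rad/s, so T = P/ω = 723×745.7 / 170.7 = 3159 N·m.
J = π(d_o⁴ − d_i⁴)/32 = π(0.0516⁴ − 0.0237⁴)/32 = 6.650×10^-7 m⁴.
θ = T·L/(G·J) = 3159 × 1.05 / (77.4×10⁹ × 6.650×10^-7) = 0.06443 rad.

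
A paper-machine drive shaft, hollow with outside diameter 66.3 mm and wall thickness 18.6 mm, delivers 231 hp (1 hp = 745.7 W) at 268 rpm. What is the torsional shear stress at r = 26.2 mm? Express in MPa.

88.0 MPa

ω = 2π·268/60 = 28.06 rad/s, so T = P/ω = 231×745.7 / 28.06 = 6138 N·m.
J = π(d_o⁴ − d_i⁴)/32 = π(0.0663⁴ − 0.0291⁴)/32 = 1.827×10^-6 m⁴.
Shear stress varies linearly with radius: τ = T·r/J = 6138 × 0.0262 / 1.827×10^-6 = 8.804×10^7 Pa.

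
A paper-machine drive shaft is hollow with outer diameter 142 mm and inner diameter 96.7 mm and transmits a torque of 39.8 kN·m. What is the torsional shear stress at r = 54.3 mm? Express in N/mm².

J = π(d_o⁴ − d_i⁴)/32 = π(0.142⁴ − 0.0967⁴)/32 = 3.133×10^-5 m⁴.
Shear stress varies linearly with radius: τ = T·r/J = 39800 × 0.0543 / 3.133×10^-5 = 6.897×10^7 Pa.

69.0 N/mm²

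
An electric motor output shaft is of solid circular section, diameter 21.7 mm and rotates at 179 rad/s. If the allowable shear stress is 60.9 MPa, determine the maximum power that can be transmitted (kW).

J = πd⁴/32 = π(0.0217)⁴/32 = 2.177×10^-8 m⁴.
T_max = τ_allow·J/r = 6.09×10^7 × 2.177×10^-8 / 0.0109 = 122.2 N·m.
ω = 179 rad/s, so P_max = T_max·ω = 2.187×10^4 W.

21.9 kW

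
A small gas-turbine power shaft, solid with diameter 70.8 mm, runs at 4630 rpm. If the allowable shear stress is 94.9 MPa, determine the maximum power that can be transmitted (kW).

3210 kW

J = πd⁴/32 = π(0.0708)⁴/32 = 2.467×10^-6 m⁴.
T_max = τ_allow·J/r = 9.49×10^7 × 2.467×10^-6 / 0.0354 = 6613 N·m.
ω = 2π·4630/60 = 484.9 rad/s, so P_max = T_max·ω = 3.206×10^6 W.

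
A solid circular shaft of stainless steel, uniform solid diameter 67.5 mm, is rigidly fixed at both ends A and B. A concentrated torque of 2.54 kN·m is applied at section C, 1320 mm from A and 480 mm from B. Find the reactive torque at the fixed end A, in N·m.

With uniform GJ and both ends fixed, compatibility θ_AC = θ_CB gives T_A·a = T_B·b, together with T_A + T_B = T₀.
T_A = T₀·b/(a+b) = 2540·480/1800 = 677.3 N·m; T_B = 1863 N·m.

677 N·m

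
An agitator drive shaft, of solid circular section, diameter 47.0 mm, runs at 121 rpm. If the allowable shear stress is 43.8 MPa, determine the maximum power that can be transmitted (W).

J = πd⁴/32 = π(0.0470)⁴/32 = 4.791×10^-7 m⁴.
T_max = τ_allow·J/r = 4.38×10^7 × 4.791×10^-7 / 0.0235 = 892.9 N·m.
ω = 2π·121/60 = 12.67 rad/s, so P_max = T_max·ω = 1.131×10^4 W.

11300 W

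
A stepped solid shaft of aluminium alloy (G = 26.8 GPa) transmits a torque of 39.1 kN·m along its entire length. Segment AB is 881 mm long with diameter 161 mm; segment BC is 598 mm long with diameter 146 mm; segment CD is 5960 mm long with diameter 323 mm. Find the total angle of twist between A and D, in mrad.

J_AB = π(0.161)⁴/32 = 6.60×10^-5 m⁴; J_BC = π(0.146)⁴/32 = 4.46×10^-5 m⁴; J_CD = π(0.323)⁴/32 = 1.07×10^-3 m⁴.
θ = (T/G)·Σ L_i/J_i = (39100/26.8×10⁹)·(0.881/6.60×10^-5 + 0.598/4.46×10^-5 + 5.96/1.07×10^-3) = 0.04718 rad.

47.2 mrad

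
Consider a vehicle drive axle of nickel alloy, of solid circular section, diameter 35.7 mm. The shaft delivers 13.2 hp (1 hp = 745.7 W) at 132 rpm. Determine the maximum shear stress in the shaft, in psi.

11600 psi

ω = 2π·132/60 = 13.82 rad/s, so T = P/ω = 13.2×745.7 / 13.82 = 712.1 N·m.
J = πd⁴/32 = π(0.0357)⁴/32 = 1.595×10^-7 m⁴.
τ_max = T·r/J = 712.1 × 0.0179 / 1.595×10^-7 = 7.971×10^7 Pa.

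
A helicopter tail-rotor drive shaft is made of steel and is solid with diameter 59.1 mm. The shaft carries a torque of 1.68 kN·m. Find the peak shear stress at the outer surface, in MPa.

J = πd⁴/32 = π(0.0591)⁴/32 = 1.198×10^-6 m⁴.
τ_max = T·r/J = 1680 × 0.0295 / 1.198×10^-6 = 4.145×10^7 Pa.

41.4 MPa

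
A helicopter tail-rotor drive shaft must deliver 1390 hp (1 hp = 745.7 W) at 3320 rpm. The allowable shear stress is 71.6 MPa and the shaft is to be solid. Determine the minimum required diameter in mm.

59.6 mm

ω = 2π·3320/60 = 347.7 rad/s, so T = P/ω = 1390×745.7 / 347.7 = 2981 N·m.
For a solid shaft τ_max = 16T/(πd³), so d = (16T/(π τ_allow))^(1/3) = (16·2981/(π·7.16×10^7))^(1/3) = 0.05963 m.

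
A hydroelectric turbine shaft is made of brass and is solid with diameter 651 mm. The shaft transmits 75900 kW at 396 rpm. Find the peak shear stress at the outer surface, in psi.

4900 psi

ω = 2π·396/60 = 41.47 rad/s, so T = P/ω = 75900×10³ / 41.47 = 1.830e6 N·m.
J = πd⁴/32 = π(0.651)⁴/32 = 0.01763 m⁴.
τ_max = T·r/J = 1.830e6 × 0.326 / 0.01763 = 3.379×10^7 Pa.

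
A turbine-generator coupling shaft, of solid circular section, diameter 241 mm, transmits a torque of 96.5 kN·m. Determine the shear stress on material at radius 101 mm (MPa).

J = πd⁴/32 = π(0.241)⁴/32 = 3.312×10^-4 m⁴.
Shear stress varies linearly with radius: τ = T·r/J = 96500 × 0.101 / 3.312×10^-4 = 2.943×10^7 Pa.

29.4 MPa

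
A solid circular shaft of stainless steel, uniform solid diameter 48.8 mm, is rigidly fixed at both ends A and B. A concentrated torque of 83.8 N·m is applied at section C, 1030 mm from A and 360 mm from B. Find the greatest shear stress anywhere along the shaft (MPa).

2.72 MPa

With uniform GJ and both ends fixed, compatibility θ_AC = θ_CB gives T_A·a = T_B·b, together with T_A + T_B = T₀.
T_A = T₀·b/(a+b) = 83.80·360/1390 = 21.70 N·m; T_B = 62.10 N·m.
τ in each portion: τ_AC = 9.51×10^5 Pa, τ_CB = 2.72×10^6 Pa; maximum is in CB.
τ_max = T_CB·r/J = 62.10·0.0244/5.57×10^-7 = 2.721×10^6 Pa.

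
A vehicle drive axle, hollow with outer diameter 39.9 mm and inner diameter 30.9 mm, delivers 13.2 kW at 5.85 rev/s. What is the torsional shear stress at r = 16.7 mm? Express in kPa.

ω = 2π·5.85 = 36.76 rad/s, so T = P/ω = 13.2×10³ / 36.76 = 359.1 N·m.
J = π(d_o⁴ − d_i⁴)/32 = π(0.0399⁴ − 0.0309⁴)/32 = 1.593×10^-7 m⁴.
Shear stress varies linearly with radius: τ = T·r/J = 359.1 × 0.0167 / 1.593×10^-7 = 3.764×10^7 Pa.

37600 kPa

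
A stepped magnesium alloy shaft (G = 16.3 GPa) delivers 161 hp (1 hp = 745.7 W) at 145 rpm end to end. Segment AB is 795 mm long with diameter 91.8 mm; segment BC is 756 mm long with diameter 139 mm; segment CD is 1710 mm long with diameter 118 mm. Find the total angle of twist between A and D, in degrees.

ω = 2π·145/60 = 15.18 rad/s, so T = P/ω = 161×745.7 / 15.18 = 7907 N·m.
J_AB = π(0.0918)⁴/32 = 6.97×10^-6 m⁴; J_BC = π(0.139)⁴/32 = 3.66×10^-5 m⁴; J_CD = π(0.118)⁴/32 = 1.90×10^-5 m⁴.
θ = (T/G)·Σ L_i/J_i = (7907/16.3×10⁹)·(0.795/6.97×10^-6 + 0.756/3.66×10^-5 + 1.71/1.90×10^-5) = 0.1089 rad.

6.24°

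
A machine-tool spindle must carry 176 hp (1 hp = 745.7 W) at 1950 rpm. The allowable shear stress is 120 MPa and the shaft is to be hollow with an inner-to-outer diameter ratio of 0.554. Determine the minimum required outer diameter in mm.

31.1 mm

ω = 2π·1950/60 = 204.2 rad/s, so T = P/ω = 176×745.7 / 204.2 = 642.7 N·m.
For a hollow shaft with d_i/d_o = 0.554: τ_max = 16T/(π d_o³ (1−k⁴)), so d_o = [16T/(π τ_allow (1−k⁴))]^(1/3) = [16·642.7/(π·1.20×10^8·0.9058)]^(1/3) = 0.03111 m.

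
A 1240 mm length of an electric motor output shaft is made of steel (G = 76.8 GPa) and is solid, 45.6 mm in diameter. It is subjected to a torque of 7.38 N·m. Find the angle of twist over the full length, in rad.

2.81e-4 rad

J = πd⁴/32 = π(0.0456)⁴/32 = 4.245×10^-7 m⁴.
θ = T·L/(G·J) = 7.380 × 1.24 / (76.8×10⁹ × 4.245×10^-7) = 2.807×10^-4 rad.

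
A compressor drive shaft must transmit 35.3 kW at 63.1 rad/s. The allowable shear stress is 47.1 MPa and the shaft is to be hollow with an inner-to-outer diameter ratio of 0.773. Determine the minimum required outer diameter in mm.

45.5 mm

ω = 63.1 rad/s, so T = P/ω = 35.3×10³ / 63.10 = 559.4 N·m.
For a hollow shaft with d_i/d_o = 0.773: τ_max = 16T/(π d_o³ (1−k⁴)), so d_o = [16T/(π τ_allow (1−k⁴))]^(1/3) = [16·559.4/(π·4.71×10^7·0.6430)]^(1/3) = 0.04548 m.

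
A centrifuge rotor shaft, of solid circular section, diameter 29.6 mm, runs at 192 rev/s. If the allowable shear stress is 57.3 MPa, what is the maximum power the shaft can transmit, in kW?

352 kW

J = πd⁴/32 = π(0.0296)⁴/32 = 7.536×10^-8 m⁴.
T_max = τ_allow·J/r = 5.73×10^7 × 7.536×10^-8 / 0.0148 = 291.8 N·m.
ω = 2π·192 = 1206 rad/s, so P_max = T_max·ω = 3.520×10^5 W.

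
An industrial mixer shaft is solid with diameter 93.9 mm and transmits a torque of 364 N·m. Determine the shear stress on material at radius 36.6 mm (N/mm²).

1.75 N/mm²

J = πd⁴/32 = π(0.0939)⁴/32 = 7.632×10^-6 m⁴.
Shear stress varies linearly with radius: τ = T·r/J = 364.0 × 0.0366 / 7.632×10^-6 = 1.746×10^6 Pa.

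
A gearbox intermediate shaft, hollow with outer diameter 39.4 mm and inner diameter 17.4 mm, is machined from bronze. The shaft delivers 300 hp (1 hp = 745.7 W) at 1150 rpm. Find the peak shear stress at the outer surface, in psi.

23300 psi

ω = 2π·1150/60 = 120.4 rad/s, so T = P/ω = 300×745.7 / 120.4 = 1858 N·m.
J = π(d_o⁴ − d_i⁴)/32 = π(0.0394⁴ − 0.0174⁴)/32 = 2.276×10^-7 m⁴.
τ_max = T·r/J = 1858 × 0.0197 / 2.276×10^-7 = 1.608×10^8 Pa.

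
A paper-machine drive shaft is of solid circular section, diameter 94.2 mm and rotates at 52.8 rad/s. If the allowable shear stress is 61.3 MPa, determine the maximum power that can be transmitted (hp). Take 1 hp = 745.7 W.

J = πd⁴/32 = π(0.0942)⁴/32 = 7.730×10^-6 m⁴.
T_max = τ_allow·J/r = 6.13×10^7 × 7.730×10^-6 / 0.0471 = 10060 N·m.
ω = 52.8 rad/s, so P_max = T_max·ω = 5.312×10^5 W.

712 hp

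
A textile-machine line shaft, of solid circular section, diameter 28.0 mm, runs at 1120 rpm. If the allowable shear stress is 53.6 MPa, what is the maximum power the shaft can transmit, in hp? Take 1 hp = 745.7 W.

J = πd⁴/32 = π(0.0280)⁴/32 = 6.034×10^-8 m⁴.
T_max = τ_allow·J/r = 5.36×10^7 × 6.034×10^-8 / 0.0140 = 231.0 N·m.
ω = 2π·1120/60 = 117.3 rad/s, so P_max = T_max·ω = 2.710×10^4 W.

36.3 hp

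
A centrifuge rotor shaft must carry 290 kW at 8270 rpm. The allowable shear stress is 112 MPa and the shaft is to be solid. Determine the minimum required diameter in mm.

ω = 2π·8270/60 = 866.0 rad/s, so T = P/ω = 290×10³ / 866.0 = 334.9 N·m.
For a solid shaft τ_max = 16T/(πd³), so d = (16T/(π τ_allow))^(1/3) = (16·334.9/(π·1.12×10^8))^(1/3) = 0.02479 m.

24.8 mm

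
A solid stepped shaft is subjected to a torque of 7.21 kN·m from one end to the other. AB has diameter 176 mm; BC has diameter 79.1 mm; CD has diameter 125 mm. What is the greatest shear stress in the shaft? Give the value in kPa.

Under the same torque, τ_max = 16T/(πd³) is largest where d is smallest — segment BC (d = 79.1 mm).
τ_max = 16·7210/(π·(0.0791)³) = 7.420×10^7 Pa.

74200 kPa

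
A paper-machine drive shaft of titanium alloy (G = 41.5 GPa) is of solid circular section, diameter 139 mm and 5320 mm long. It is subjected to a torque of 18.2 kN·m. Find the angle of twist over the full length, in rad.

J = πd⁴/32 = π(0.139)⁴/32 = 3.665×10^-5 m⁴.
θ = T·L/(G·J) = 18200 × 5.32 / (41.5×10⁹ × 3.665×10^-5) = 0.06366 rad.

0.0637 rad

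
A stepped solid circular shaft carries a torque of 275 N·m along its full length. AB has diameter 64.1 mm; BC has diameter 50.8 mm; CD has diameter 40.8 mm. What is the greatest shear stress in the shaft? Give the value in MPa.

Under the same torque, τ_max = 16T/(πd³) is largest where d is smallest — segment CD (d = 40.8 mm).
τ_max = 16·275.0/(π·(0.0408)³) = 2.062×10^7 Pa.

20.6 MPa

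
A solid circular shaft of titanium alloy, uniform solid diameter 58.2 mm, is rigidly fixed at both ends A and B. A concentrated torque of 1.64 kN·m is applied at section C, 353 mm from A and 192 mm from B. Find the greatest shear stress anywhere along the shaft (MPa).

With uniform GJ and both ends fixed, compatibility θ_AC = θ_CB gives T_A·a = T_B·b, together with T_A + T_B = T₀.
T_A = T₀·b/(a+b) = 1640·192/545.0 = 577.8 N·m; T_B = 1062 N·m.
τ in each portion: τ_AC = 1.49×10^7 Pa, τ_CB = 2.74×10^7 Pa; maximum is in CB.
τ_max = T_CB·r/J = 1062·0.0291/1.13×10^-6 = 2.744×10^7 Pa.

27.4 MPa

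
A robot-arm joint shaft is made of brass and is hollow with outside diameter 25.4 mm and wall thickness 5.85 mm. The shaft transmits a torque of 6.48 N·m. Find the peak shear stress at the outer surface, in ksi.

0.319 ksi

J = π(d_o⁴ − d_i⁴)/32 = π(0.0254⁴ − 0.0137⁴)/32 = 3.740×10^-8 m⁴.
τ_max = T·r/J = 6.480 × 0.0127 / 3.740×10^-8 = 2.200×10^6 Pa.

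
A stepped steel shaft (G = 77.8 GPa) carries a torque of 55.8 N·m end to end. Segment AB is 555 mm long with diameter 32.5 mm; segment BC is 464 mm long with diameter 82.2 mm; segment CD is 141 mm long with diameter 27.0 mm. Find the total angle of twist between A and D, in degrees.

J_AB = π(0.0325)⁴/32 = 1.10×10^-7 m⁴; J_BC = π(0.0822)⁴/32 = 4.48×10^-6 m⁴; J_CD = π(0.0270)⁴/32 = 5.22×10^-8 m⁴.
θ = (T/G)·Σ L_i/J_i = (55.80/77.8×10⁹)·(0.555/1.10×10^-7 + 0.464/4.48×10^-6 + 0.141/5.22×10^-8) = 5.647×10^-3 rad.

0.324°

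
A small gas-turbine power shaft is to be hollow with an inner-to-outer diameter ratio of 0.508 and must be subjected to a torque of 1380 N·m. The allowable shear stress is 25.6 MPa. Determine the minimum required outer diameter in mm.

For a hollow shaft with d_i/d_o = 0.508: τ_max = 16T/(π d_o³ (1−k⁴)), so d_o = [16T/(π τ_allow (1−k⁴))]^(1/3) = [16·1380/(π·2.56×10^7·0.9334)]^(1/3) = 0.06650 m.

66.5 mm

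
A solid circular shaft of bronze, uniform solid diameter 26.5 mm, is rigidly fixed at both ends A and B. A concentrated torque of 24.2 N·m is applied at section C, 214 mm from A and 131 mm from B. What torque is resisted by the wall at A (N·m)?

With uniform GJ and both ends fixed, compatibility θ_AC = θ_CB gives T_A·a = T_B·b, together with T_A + T_B = T₀.
T_A = T₀·b/(a+b) = 24.20·131/345.0 = 9.189 N·m; T_B = 15.01 N·m.

9.19 N·m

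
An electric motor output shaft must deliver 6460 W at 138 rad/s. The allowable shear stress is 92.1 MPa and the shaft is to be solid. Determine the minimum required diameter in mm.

ω = 138 rad/s, so T = P/ω = 6460 / 138.0 = 46.81 N·m.
For a solid shaft τ_max = 16T/(πd³), so d = (16T/(π τ_allow))^(1/3) = (16·46.81/(π·9.21×10^7))^(1/3) = 0.01373 m.

13.7 mm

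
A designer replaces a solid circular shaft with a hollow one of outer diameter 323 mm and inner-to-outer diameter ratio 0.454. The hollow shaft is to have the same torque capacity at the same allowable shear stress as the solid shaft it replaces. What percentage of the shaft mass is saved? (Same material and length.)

Equal τ_max and T ⇒ the solid shaft needs d_s³ = d_o³(1−k⁴), so d_s = 323·(1−0.454⁴)^(1/3) = 318.4 mm.
Area ratio A_h/A_s = d_o²(1−k²)/d_s² = (1−k²)/(1−k⁴)^(2/3) = 0.8172.
Mass saving = 1 − 0.8172 = 18.3 %.

18.3 %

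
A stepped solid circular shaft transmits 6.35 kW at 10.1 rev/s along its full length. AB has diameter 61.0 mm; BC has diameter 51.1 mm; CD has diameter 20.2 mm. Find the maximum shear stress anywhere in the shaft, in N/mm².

61.8 N/mm²

ω = 2π·10.1 = 63.46 rad/s, so T = P/ω = 6.35×10³ / 63.46 = 100.1 N·m.
Under the same torque, τ_max = 16T/(πd³) is largest where d is smallest — segment CD (d = 20.2 mm).
τ_max = 16·100.1/(π·(0.0202)³) = 6.183×10^7 Pa.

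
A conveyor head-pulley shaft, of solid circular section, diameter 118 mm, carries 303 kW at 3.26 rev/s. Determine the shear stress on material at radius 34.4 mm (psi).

ω = 2π·3.26 = 20.48 rad/s, so T = P/ω = 303×10³ / 20.48 = 14790 N·m.
J = πd⁴/32 = π(0.118)⁴/32 = 1.903×10^-5 m⁴.
Shear stress varies linearly with radius: τ = T·r/J = 14790 × 0.0344 / 1.903×10^-5 = 2.673×10^7 Pa.

3880 psi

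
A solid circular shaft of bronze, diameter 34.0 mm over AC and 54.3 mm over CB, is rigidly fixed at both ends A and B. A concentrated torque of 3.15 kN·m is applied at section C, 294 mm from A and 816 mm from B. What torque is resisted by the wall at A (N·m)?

942 N·m

Compatibility: T_A·a/J_AC = T_B·b/J_CB with T_A + T_B = T₀.
J_AC = 1.31×10^-7 m⁴, J_CB = 8.53×10^-7 m⁴, so T_A = T₀·(J_AC/a)/((J_AC/a)+(J_CB/b)) = 942.0 N·m, T_B = 2208 N·m.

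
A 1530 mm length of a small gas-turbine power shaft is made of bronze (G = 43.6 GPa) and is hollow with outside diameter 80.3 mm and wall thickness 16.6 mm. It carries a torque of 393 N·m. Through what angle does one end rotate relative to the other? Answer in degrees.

J = π(d_o⁴ − d_i⁴)/32 = π(0.0803⁴ − 0.0471⁴)/32 = 3.599×10^-6 m⁴.
θ = T·L/(G·J) = 393.0 × 1.53 / (43.6×10⁹ × 3.599×10^-6) = 3.832×10^-3 rad.

0.220°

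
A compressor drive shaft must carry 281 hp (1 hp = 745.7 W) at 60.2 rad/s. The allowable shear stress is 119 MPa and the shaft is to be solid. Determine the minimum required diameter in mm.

53.0 mm

ω = 60.2 rad/s, so T = P/ω = 281×745.7 / 60.20 = 3481 N·m.
For a solid shaft τ_max = 16T/(πd³), so d = (16T/(π τ_allow))^(1/3) = (16·3481/(π·1.19×10^8))^(1/3) = 0.05301 m.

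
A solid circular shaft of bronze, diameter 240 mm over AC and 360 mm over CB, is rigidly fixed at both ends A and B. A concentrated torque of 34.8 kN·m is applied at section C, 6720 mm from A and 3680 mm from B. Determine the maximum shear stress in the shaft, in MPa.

Compatibility: T_A·a/J_AC = T_B·b/J_CB with T_A + T_B = T₀.
J_AC = 3.26×10^-4 m⁴, J_CB = 1.65×10^-3 m⁴, so T_A = T₀·(J_AC/a)/((J_AC/a)+(J_CB/b)) = 3397 N·m, T_B = 31400 N·m.
τ in each portion: τ_AC = 1.25×10^6 Pa, τ_CB = 3.43×10^6 Pa; maximum is in CB.
τ_max = T_CB·r/J = 31400·0.180/1.65×10^-3 = 3.428×10^6 Pa.

3.43 MPa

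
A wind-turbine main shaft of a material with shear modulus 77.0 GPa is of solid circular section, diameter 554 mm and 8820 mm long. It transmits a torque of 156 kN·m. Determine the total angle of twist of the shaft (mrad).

1.93 mrad

J = πd⁴/32 = π(0.554)⁴/32 = 9.248×10^-3 m⁴.
θ = T·L/(G·J) = 156000 × 8.82 / (77.0×10⁹ × 9.248×10^-3) = 1.932×10^-3 rad.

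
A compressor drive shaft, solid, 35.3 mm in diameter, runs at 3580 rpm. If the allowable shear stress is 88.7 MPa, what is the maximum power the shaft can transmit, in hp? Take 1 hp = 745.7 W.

J = πd⁴/32 = π(0.0353)⁴/32 = 1.524×10^-7 m⁴.
T_max = τ_allow·J/r = 8.87×10^7 × 1.524×10^-7 / 0.0176 = 766.1 N·m.
ω = 2π·3580/60 = 374.9 rad/s, so P_max = T_max·ω = 2.872×10^5 W.

385 hp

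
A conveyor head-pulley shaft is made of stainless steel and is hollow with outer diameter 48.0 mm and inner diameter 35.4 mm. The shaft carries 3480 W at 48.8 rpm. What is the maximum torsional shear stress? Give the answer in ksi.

ω = 2π·48.8/60 = 5.110 rad/s, so T = P/ω = 3480 / 5.110 = 681.0 N·m.
J = π(d_o⁴ − d_i⁴)/32 = π(0.0480⁴ − 0.0354⁴)/32 = 3.670×10^-7 m⁴.
τ_max = T·r/J = 681.0 × 0.0240 / 3.670×10^-7 = 4.454×10^7 Pa.

6.46 ksi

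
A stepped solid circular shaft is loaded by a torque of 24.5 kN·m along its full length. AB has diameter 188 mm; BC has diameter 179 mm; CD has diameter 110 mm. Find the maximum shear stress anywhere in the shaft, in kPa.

93700 kPa

Under the same torque, τ_max = 16T/(πd³) is largest where d is smallest — segment CD (d = 110 mm).
τ_max = 16·24500/(π·(0.110)³) = 9.375×10^7 Pa.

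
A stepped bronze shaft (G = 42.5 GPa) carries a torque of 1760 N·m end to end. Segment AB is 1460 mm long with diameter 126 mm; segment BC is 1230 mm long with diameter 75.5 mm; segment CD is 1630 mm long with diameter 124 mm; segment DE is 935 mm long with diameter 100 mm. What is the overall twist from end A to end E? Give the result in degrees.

J_AB = π(0.126)⁴/32 = 2.47×10^-5 m⁴; J_BC = π(0.0755)⁴/32 = 3.19×10^-6 m⁴; J_CD = π(0.124)⁴/32 = 2.32×10^-5 m⁴; J_DE = π(0.100)⁴/32 = 9.82×10^-6 m⁴.
θ = (T/G)·Σ L_i/J_i = (1760/42.5×10⁹)·(1.46/2.47×10^-5 + 1.23/3.19×10^-6 + 1.63/2.32×10^-5 + 0.935/9.82×10^-6) = 0.02526 rad.

1.45°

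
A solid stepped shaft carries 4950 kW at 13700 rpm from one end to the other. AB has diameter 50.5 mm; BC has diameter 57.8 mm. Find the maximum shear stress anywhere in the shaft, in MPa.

136 MPa

ω = 2π·13700/60 = 1435 rad/s, so T = P/ω = 4950×10³ / 1435 = 3450 N·m.
Under the same torque, τ_max = 16T/(πd³) is largest where d is smallest — segment AB (d = 50.5 mm).
τ_max = 16·3450/(π·(0.0505)³) = 1.364×10^8 Pa.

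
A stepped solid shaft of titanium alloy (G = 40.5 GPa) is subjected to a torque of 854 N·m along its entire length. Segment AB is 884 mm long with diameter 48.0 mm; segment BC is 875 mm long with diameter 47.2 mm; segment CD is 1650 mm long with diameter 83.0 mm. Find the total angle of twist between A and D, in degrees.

J_AB = π(0.0480)⁴/32 = 5.21×10^-7 m⁴; J_BC = π(0.0472)⁴/32 = 4.87×10^-7 m⁴; J_CD = π(0.0830)⁴/32 = 4.66×10^-6 m⁴.
θ = (T/G)·Σ L_i/J_i = (854.0/40.5×10⁹)·(0.884/5.21×10^-7 + 0.875/4.87×10^-7 + 1.65/4.66×10^-6) = 0.08110 rad.

4.65°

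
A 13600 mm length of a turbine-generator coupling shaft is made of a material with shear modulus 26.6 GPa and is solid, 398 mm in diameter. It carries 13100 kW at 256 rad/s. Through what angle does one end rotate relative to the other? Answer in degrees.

ω = 256 rad/s, so T = P/ω = 13100×10³ / 256.0 = 51170 N·m.
J = πd⁴/32 = π(0.398)⁴/32 = 2.463×10^-3 m⁴.
θ = T·L/(G·J) = 51170 × 13.6 / (26.6×10⁹ × 2.463×10^-3) = 0.01062 rad.

0.609°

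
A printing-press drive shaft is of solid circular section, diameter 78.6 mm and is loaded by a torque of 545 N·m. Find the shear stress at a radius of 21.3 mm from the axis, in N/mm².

3.10 N/mm²

J = πd⁴/32 = π(0.0786)⁴/32 = 3.747×10^-6 m⁴.
Shear stress varies linearly with radius: τ = T·r/J = 545.0 × 0.0213 / 3.747×10^-6 = 3.098×10^6 Pa.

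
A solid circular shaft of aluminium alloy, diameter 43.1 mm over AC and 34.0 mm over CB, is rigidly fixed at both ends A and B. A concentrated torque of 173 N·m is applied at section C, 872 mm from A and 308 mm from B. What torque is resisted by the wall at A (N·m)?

Compatibility: T_A·a/J_AC = T_B·b/J_CB with T_A + T_B = T₀.
J_AC = 3.39×10^-7 m⁴, J_CB = 1.31×10^-7 m⁴, so T_A = T₀·(J_AC/a)/((J_AC/a)+(J_CB/b)) = 82.52 N·m, T_B = 90.48 N·m.

82.5 N·m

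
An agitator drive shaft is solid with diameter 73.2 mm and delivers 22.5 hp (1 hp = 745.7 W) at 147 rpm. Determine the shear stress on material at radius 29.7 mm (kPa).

11500 kPa

ω = 2π·147/60 = 15.39 rad/s, so T = P/ω = 22.5×745.7 / 15.39 = 1090 N·m.
J = πd⁴/32 = π(0.0732)⁴/32 = 2.819×10^-6 m⁴.
Shear stress varies linearly with radius: τ = T·r/J = 1090 × 0.0297 / 2.819×10^-6 = 1.148×10^7 Pa.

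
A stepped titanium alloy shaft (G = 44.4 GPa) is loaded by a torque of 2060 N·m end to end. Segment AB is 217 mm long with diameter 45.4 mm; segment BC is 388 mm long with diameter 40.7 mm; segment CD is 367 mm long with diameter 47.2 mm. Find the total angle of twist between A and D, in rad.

J_AB = π(0.0454)⁴/32 = 4.17×10^-7 m⁴; J_BC = π(0.0407)⁴/32 = 2.69×10^-7 m⁴; J_CD = π(0.0472)⁴/32 = 4.87×10^-7 m⁴.
θ = (T/G)·Σ L_i/J_i = (2060/44.4×10⁹)·(0.217/4.17×10^-7 + 0.388/2.69×10^-7 + 0.367/4.87×10^-7) = 0.1259 rad.

0.126 rad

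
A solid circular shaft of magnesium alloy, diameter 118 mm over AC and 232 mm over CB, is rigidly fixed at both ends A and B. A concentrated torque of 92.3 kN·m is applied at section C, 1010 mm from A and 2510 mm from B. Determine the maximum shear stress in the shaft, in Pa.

Compatibility: T_A·a/J_AC = T_B·b/J_CB with T_A + T_B = T₀.
J_AC = 1.90×10^-5 m⁴, J_CB = 2.84×10^-4 m⁴, so T_A = T₀·(J_AC/a)/((J_AC/a)+(J_CB/b)) = 13160 N·m, T_B = 79140 N·m.
τ in each portion: τ_AC = 4.08×10^7 Pa, τ_CB = 3.23×10^7 Pa; maximum is in AC.
τ_max = T_AC·r/J = 13160·0.0590/1.90×10^-5 = 4.080×10^7 Pa.

4.08e7 Pa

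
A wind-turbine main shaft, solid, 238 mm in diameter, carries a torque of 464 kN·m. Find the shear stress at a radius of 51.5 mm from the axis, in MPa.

J = πd⁴/32 = π(0.238)⁴/32 = 3.150×10^-4 m⁴.
Shear stress varies linearly with radius: τ = T·r/J = 464000 × 0.0515 / 3.150×10^-4 = 7.586×10^7 Pa.

75.9 MPa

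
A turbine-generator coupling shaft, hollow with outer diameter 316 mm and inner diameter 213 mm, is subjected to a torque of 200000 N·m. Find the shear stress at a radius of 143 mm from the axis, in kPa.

36800 kPa

J = π(d_o⁴ − d_i⁴)/32 = π(0.316⁴ − 0.213⁴)/32 = 7.768×10^-4 m⁴.
Shear stress varies linearly with radius: τ = T·r/J = 200000 × 0.143 / 7.768×10^-4 = 3.682×10^7 Pa.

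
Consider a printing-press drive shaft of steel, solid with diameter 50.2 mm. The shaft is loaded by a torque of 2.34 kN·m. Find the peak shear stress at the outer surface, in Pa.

J = πd⁴/32 = π(0.0502)⁴/32 = 6.235×10^-7 m⁴.
τ_max = T·r/J = 2340 × 0.0251 / 6.235×10^-7 = 9.421×10^7 Pa.

9.42e7 Pa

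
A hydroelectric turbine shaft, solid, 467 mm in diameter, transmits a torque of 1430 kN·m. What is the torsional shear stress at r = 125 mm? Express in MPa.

38.3 MPa

J = πd⁴/32 = π(0.467)⁴/32 = 4.669×10^-3 m⁴.
Shear stress varies linearly with radius: τ = T·r/J = 1.430e6 × 0.125 / 4.669×10^-3 = 3.828×10^7 Pa.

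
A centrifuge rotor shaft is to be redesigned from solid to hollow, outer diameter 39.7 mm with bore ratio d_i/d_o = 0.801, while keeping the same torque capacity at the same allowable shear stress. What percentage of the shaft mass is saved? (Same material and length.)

Equal τ_max and T ⇒ the solid shaft needs d_s³ = d_o³(1−k⁴), so d_s = 39.7·(1−0.801⁴)^(1/3) = 33.27 mm.
Area ratio A_h/A_s = d_o²(1−k²)/d_s² = (1−k²)/(1−k⁴)^(2/3) = 0.5104.
Mass saving = 1 − 0.5104 = 49.0 %.

49.0 %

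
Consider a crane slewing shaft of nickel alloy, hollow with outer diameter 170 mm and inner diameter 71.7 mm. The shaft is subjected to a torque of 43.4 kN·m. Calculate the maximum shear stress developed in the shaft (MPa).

J = π(d_o⁴ − d_i⁴)/32 = π(0.170⁴ − 0.0717⁴)/32 = 7.940×10^-5 m⁴.
τ_max = T·r/J = 43400 × 0.0850 / 7.940×10^-5 = 4.646×10^7 Pa.

46.5 MPa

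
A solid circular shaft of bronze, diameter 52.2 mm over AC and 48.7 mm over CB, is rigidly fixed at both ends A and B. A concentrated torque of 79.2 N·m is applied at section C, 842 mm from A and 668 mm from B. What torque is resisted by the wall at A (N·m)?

Compatibility: T_A·a/J_AC = T_B·b/J_CB with T_A + T_B = T₀.
J_AC = 7.29×10^-7 m⁴, J_CB = 5.52×10^-7 m⁴, so T_A = T₀·(J_AC/a)/((J_AC/a)+(J_CB/b)) = 40.51 N·m, T_B = 38.69 N·m.

40.5 N·m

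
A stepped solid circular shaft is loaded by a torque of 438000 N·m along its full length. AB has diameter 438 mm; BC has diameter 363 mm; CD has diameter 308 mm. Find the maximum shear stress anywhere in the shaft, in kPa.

Under the same torque, τ_max = 16T/(πd³) is largest where d is smallest — segment CD (d = 308 mm).
τ_max = 16·438000/(π·(0.308)³) = 7.635×10^7 Pa.

76300 kPa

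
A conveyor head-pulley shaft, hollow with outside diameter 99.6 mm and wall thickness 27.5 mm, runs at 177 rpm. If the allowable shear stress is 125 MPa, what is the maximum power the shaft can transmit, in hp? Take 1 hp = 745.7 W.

J = π(d_o⁴ − d_i⁴)/32 = π(0.0996⁴ − 0.0446⁴)/32 = 9.273×10^-6 m⁴.
T_max = τ_allow·J/r = 1.25×10^8 × 9.273×10^-6 / 0.0498 = 23280 N·m.
ω = 2π·177/60 = 18.54 rad/s, so P_max = T_max·ω = 4.314×10^5 W.

579 hp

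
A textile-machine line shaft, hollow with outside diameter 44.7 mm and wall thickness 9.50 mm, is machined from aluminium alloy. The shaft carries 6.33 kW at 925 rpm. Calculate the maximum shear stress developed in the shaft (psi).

607 psi

ω = 2π·925/60 = 96.87 rad/s, so T = P/ω = 6.33×10³ / 96.87 = 65.35 N·m.
J = π(d_o⁴ − d_i⁴)/32 = π(0.0447⁴ − 0.0257⁴)/32 = 3.491×10^-7 m⁴.
τ_max = T·r/J = 65.35 × 0.0224 / 3.491×10^-7 = 4.183×10^6 Pa.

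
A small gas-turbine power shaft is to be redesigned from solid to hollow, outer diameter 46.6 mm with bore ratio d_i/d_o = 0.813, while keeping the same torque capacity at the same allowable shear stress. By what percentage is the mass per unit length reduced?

Equal τ_max and T ⇒ the solid shaft needs d_s³ = d_o³(1−k⁴), so d_s = 46.6·(1−0.813⁴)^(1/3) = 38.48 mm.
Area ratio A_h/A_s = d_o²(1−k²)/d_s² = (1−k²)/(1−k⁴)^(2/3) = 0.4972.
Mass saving = 1 − 0.4972 = 50.3 %.

50.3 %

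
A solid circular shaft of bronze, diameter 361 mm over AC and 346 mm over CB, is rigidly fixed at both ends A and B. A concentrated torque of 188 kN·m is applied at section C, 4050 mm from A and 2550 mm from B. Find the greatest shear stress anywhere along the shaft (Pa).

1.32e7 Pa

Compatibility: T_A·a/J_AC = T_B·b/J_CB with T_A + T_B = T₀.
J_AC = 1.67×10^-3 m⁴, J_CB = 1.41×10^-3 m⁴, so T_A = T₀·(J_AC/a)/((J_AC/a)+(J_CB/b)) = 80330 N·m, T_B = 107700 N·m.
τ in each portion: τ_AC = 8.70×10^6 Pa, τ_CB = 1.32×10^7 Pa; maximum is in CB.
τ_max = T_CB·r/J = 107700·0.173/1.41×10^-3 = 1.324×10^7 Pa.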